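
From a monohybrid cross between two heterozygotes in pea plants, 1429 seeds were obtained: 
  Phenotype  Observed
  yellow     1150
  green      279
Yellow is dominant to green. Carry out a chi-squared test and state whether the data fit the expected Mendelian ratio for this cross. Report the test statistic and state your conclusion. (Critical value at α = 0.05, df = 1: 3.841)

22.853; not consistent

For a monohybrid cross between heterozygotes with complete dominance, the expected phenotypic ratio is 3:1.
The 3:1 ratio has 4 parts, so with N = 1429 the expected counts are:
  yellow: 1429 × 3/4 = 1071.75
  green: 1429 × 1/4 = 357.25
χ² = Σ (O − E)² / E
  yellow: (1150 − 1071.75)² / 1071.75 = 5.7131
  green: (279 − 357.25)² / 357.25 = 17.1394
χ² = 5.7131 + 17.1394 = 22.8525 ≈ 22.853
Degrees of freedom = 2 − 1 = 1; critical value at α = 0.05 is 3.841.
Since 22.853 > 3.841, we reject the null hypothesis — the data do not fit the 3:1 ratio.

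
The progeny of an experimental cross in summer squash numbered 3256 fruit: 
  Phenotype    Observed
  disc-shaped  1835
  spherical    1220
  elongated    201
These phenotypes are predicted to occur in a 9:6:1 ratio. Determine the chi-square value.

0.038

Total ratio parts = 16. Expected numbers out of 3256:
  disc-shaped: 3256 × 9/16 = 1831.5
  spherical: 3256 × 6/16 = 1221
  elongated: 3256 × 1/16 = 203.5
χ² = Σ (O − E)² / E
  disc-shaped: (1835 − 1831.5)² / 1831.5 = 0.0067
  spherical: (1220 − 1221)² / 1221 = 0.0008
  elongated: (201 − 203.5)² / 203.5 = 0.0307
χ² = 0.0067 + 0.0008 + 0.0307 = 0.0382 ≈ 0.038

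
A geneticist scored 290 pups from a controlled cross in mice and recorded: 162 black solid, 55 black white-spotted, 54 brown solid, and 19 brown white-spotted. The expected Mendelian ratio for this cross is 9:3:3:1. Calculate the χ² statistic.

0.060

Under the 9:3:3:1 hypothesis (Σ ratio = 16, N = 290):
  black solid: 290 × 9/16 = 163.125
  black white-spotted: 290 × 3/16 = 54.375
  brown solid: 290 × 3/16 = 54.375
  brown white-spotted: 290 × 1/16 = 18.125
χ² = Σ (O − E)² / E
  black solid: (162 − 163.125)² / 163.125 = 0.0078
  black white-spotted: (55 − 54.375)² / 54.375 = 0.0072
  brown solid: (54 − 54.375)² / 54.375 = 0.0026
  brown white-spotted: (19 − 18.125)² / 18.125 = 0.0422
χ² = 0.0078 + 0.0072 + 0.0026 + 0.0422 = 0.0598 ≈ 0.060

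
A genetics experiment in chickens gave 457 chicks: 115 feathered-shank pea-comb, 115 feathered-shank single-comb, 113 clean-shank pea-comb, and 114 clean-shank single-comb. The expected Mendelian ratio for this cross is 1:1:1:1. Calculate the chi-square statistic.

0.024

Expected counts for N = 457 under a 1:1:1:1 ratio (total parts = 4):
  feathered-shank pea-comb: 457 × 1/4 = 114.25
  feathered-shank single-comb: 457 × 1/4 = 114.25
  clean-shank pea-comb: 457 × 1/4 = 114.25
  clean-shank single-comb: 457 × 1/4 = 114.25
χ² = Σ (O − E)² / E
  feathered-shank pea-comb: (115 − 114.25)² / 114.25 = 0.0049
  feathered-shank single-comb: (115 − 114.25)² / 114.25 = 0.0049
  clean-shank pea-comb: (113 − 114.25)² / 114.25 = 0.0137
  clean-shank single-comb: (114 − 114.25)² / 114.25 = 0.0005
χ² = 0.0049 + 0.0049 + 0.0137 + 0.0005 = 0.024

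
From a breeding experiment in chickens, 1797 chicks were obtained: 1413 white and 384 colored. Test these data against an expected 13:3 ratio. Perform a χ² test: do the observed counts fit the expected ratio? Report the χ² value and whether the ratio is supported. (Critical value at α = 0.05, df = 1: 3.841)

The 13:3 ratio has 16 parts, so with N = 1797 the expected counts are:
  white: 1797 × 13/16 = 1460.0625
  colored: 1797 × 3/16 = 336.9375
χ² = Σ (O − E)² / E
  white: (1413 − 1460.0625)² / 1460.0625 = 1.5170
  colored: (384 − 336.9375)² / 336.9375 = 6.5736
χ² = 1.5170 + 6.5736 = 8.0906 ≈ 8.091
Degrees of freedom = 2 − 1 = 1; critical value at α = 0.05 is 3.841.
Since 8.091 > 3.841, we reject the null hypothesis — the data do not fit the 13:3 ratio.

8.091; not consistent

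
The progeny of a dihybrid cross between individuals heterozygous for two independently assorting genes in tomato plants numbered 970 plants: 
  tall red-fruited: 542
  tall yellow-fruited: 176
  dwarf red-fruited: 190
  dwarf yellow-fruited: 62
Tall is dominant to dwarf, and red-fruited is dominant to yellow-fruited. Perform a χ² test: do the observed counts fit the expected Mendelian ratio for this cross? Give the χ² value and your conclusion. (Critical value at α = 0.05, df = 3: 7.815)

0.608; consistent

A dihybrid F₂ with independent assortment and complete dominance at both loci gives a 9:3:3:1 phenotypic ratio.
Expected counts for N = 970 under a 9:3:3:1 ratio (total parts = 16):
  tall red-fruited: 970 × 9/16 = 545.625
  tall yellow-fruited: 970 × 3/16 = 181.875
  dwarf red-fruited: 970 × 3/16 = 181.875
  dwarf yellow-fruited: 970 × 1/16 = 60.625
χ² = Σ (O − E)² / E
  tall red-fruited: (542 − 545.625)² / 545.625 = 0.0241
  tall yellow-fruited: (176 − 181.875)² / 181.875 = 0.1898
  dwarf red-fruited: (190 − 181.875)² / 181.875 = 0.3630
  dwarf yellow-fruited: (62 − 60.625)² / 60.625 = 0.0312
χ² = 0.0241 + 0.1898 + 0.3630 + 0.0312 = 0.6081 ≈ 0.608
Degrees of freedom = 4 − 1 = 3; critical value at α = 0.05 is 7.815.
Since 0.608 < 7.815, we fail to reject the null hypothesis — the data are consistent with the 9:3:3:1 ratio.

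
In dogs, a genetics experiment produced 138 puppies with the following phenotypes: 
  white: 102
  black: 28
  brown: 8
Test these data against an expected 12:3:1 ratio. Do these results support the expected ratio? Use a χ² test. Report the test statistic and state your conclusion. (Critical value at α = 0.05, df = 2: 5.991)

The 12:3:1 ratio has 16 parts, so with N = 138 the expected counts are:
  white: 138 × 12/16 = 103.5
  black: 138 × 3/16 = 25.875
  brown: 138 × 1/16 = 8.625
χ² = Σ (O − E)² / E
  white: (102 − 103.5)² / 103.5 = 0.0217
  black: (28 − 25.875)² / 25.875 = 0.1745
  brown: (8 − 8.625)² / 8.625 = 0.0453
χ² = 0.0217 + 0.1745 + 0.0453 = 0.2415 ≈ 0.242
Degrees of freedom = 3 − 1 = 2; critical value at α = 0.05 is 5.991.
Since 0.242 < 5.991, we fail to reject the null hypothesis — the data are consistent with the 12:3:1 ratio.

0.242; consistent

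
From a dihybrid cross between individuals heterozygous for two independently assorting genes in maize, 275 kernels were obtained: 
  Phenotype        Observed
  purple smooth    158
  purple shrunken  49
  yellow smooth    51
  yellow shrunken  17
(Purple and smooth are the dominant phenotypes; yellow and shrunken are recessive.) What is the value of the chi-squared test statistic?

A dihybrid F₂ with independent assortment and complete dominance at both loci gives a 9:3:3:1 phenotypic ratio.
The 9:3:3:1 ratio has 16 parts, so with N = 275 the expected counts are:
  purple smooth: 275 × 9/16 = 154.6875
  purple shrunken: 275 × 3/16 = 51.5625
  yellow smooth: 275 × 3/16 = 51.5625
  yellow shrunken: 275 × 1/16 = 17.1875
χ² = Σ (O − E)² / E
  purple smooth: (158 − 154.6875)² / 154.6875 = 0.0709
  purple shrunken: (49 − 51.5625)² / 51.5625 = 0.1273
  yellow smooth: (51 − 51.5625)² / 51.5625 = 0.0061
  yellow shrunken: (17 − 17.1875)² / 17.1875 = 0.0020
χ² = 0.0709 + 0.1273 + 0.0061 + 0.0020 = 0.2063 ≈ 0.206

0.206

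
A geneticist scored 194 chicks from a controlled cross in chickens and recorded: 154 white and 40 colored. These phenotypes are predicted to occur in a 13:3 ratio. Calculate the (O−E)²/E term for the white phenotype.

0.083

The 13:3 ratio has 16 parts, so with N = 194 the expected counts are:
  white: 194 × 13/16 = 157.625
  colored: 194 × 3/16 = 36.375
Contribution of white: (154 − 157.625)² / 157.625 = 0.0834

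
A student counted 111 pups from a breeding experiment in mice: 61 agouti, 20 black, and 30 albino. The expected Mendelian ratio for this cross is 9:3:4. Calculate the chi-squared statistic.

Total ratio parts = 16. Expected numbers out of 111:
  agouti: 111 × 9/16 = 62.4375
  black: 111 × 3/16 = 20.8125
  albino: 111 × 4/16 = 27.75
χ² = Σ (O − E)² / E
  agouti: (61 − 62.4375)² / 62.4375 = 0.0331
  black: (20 − 20.8125)² / 20.8125 = 0.0317
  albino: (30 − 27.75)² / 27.75 = 0.1824
χ² = 0.0331 + 0.0317 + 0.1824 = 0.2472 ≈ 0.247

0.247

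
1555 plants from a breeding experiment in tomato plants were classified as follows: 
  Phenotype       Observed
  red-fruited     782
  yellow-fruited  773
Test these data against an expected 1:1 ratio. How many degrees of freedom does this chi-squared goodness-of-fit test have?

A goodness-of-fit test with 2 phenotype classes has df = 2 − 1 = 1.

1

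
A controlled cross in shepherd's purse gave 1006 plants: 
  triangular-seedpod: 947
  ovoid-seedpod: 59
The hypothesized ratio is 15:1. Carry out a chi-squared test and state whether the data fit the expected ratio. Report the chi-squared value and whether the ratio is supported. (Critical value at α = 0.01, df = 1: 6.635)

The 15:1 ratio has 16 parts, so with N = 1006 the expected counts are:
  triangular-seedpod: 1006 × 15/16 = 943.125
  ovoid-seedpod: 1006 × 1/16 = 62.875
χ² = Σ (O − E)² / E
  triangular-seedpod: (947 − 943.125)² / 943.125 = 0.0159
  ovoid-seedpod: (59 − 62.875)² / 62.875 = 0.2388
χ² = 0.0159 + 0.2388 = 0.2547 ≈ 0.255
Degrees of freedom = 2 − 1 = 1; critical value at α = 0.01 is 6.635.
Since 0.255 < 6.635, we fail to reject the null hypothesis — the data are consistent with the 15:1 ratio.

0.255; consistent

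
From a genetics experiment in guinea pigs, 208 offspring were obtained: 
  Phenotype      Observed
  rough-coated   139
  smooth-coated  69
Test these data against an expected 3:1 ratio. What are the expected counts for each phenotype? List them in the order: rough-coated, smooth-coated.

156, 52

Expected counts for N = 208 under a 3:1 ratio (total parts = 4):
  rough-coated: 208 × 3/4 = 156
  smooth-coated: 208 × 1/4 = 52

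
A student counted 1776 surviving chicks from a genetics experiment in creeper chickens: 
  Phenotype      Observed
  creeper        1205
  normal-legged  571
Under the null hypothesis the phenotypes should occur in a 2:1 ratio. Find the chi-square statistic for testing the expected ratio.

Total ratio parts = 3. Expected numbers out of 1776:
  creeper: 1776 × 2/3 = 1184
  normal-legged: 1776 × 1/3 = 592
χ² = Σ (O − E)² / E
  creeper: (1205 − 1184)² / 1184 = 0.3725
  normal-legged: (571 − 592)² / 592 = 0.7449
χ² = 0.3725 + 0.7449 = 1.1174 ≈ 1.117

1.117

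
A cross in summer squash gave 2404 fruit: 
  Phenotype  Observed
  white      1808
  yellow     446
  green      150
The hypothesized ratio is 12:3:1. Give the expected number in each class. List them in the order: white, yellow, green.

1803, 450.75, 150.25

The 12:3:1 ratio has 16 parts, so with N = 2404 the expected counts are:
  white: 2404 × 12/16 = 1803
  yellow: 2404 × 3/16 = 450.75
  green: 2404 × 1/16 = 150.25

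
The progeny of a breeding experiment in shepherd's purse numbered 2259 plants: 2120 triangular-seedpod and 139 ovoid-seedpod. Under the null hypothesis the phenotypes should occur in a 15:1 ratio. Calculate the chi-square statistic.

Under the 15:1 hypothesis (Σ ratio = 16, N = 2259):
  triangular-seedpod: 2259 × 15/16 = 2117.8125
  ovoid-seedpod: 2259 × 1/16 = 141.1875
χ² = Σ (O − E)² / E
  triangular-seedpod: (2120 − 2117.8125)² / 2117.8125 = 0.0023
  ovoid-seedpod: (139 − 141.1875)² / 141.1875 = 0.0339
χ² = 0.0023 + 0.0339 = 0.0362 ≈ 0.036

0.036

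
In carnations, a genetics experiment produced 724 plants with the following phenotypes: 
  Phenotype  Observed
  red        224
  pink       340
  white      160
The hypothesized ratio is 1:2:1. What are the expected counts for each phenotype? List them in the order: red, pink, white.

181, 362, 181

Under the 1:2:1 hypothesis (Σ ratio = 4, N = 724):
  red: 724 × 1/4 = 181
  pink: 724 × 2/4 = 362
  white: 724 × 1/4 = 181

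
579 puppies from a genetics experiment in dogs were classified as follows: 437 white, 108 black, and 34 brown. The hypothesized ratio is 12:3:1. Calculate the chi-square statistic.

0.153

Expected counts for N = 579 under a 12:3:1 ratio (total parts = 16):
  white: 579 × 12/16 = 434.25
  black: 579 × 3/16 = 108.5625
  brown: 579 × 1/16 = 36.1875
χ² = Σ (O − E)² / E
  white: (437 − 434.25)² / 434.25 = 0.0174
  black: (108 − 108.5625)² / 108.5625 = 0.0029
  brown: (34 − 36.1875)² / 36.1875 = 0.1322
χ² = 0.0174 + 0.0029 + 0.1322 = 0.1525 ≈ 0.153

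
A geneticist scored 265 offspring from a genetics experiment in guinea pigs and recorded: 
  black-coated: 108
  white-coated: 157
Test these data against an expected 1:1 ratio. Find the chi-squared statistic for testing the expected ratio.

9.060

Total ratio parts = 2. Expected numbers out of 265:
  black-coated: 265 × 1/2 = 132.5
  white-coated: 265 × 1/2 = 132.5
χ² = Σ (O − E)² / E
  black-coated: (108 − 132.5)² / 132.5 = 4.5302
  white-coated: (157 − 132.5)² / 132.5 = 4.5302
χ² = 4.5302 + 4.5302 = 9.0604 ≈ 9.060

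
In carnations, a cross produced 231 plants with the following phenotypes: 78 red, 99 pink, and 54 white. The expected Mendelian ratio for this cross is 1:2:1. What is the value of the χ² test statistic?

9.701

Expected counts for N = 231 under a 1:2:1 ratio (total parts = 4):
  red: 231 × 1/4 = 57.75
  pink: 231 × 2/4 = 115.5
  white: 231 × 1/4 = 57.75
χ² = Σ (O − E)² / E
  red: (78 − 57.75)² / 57.75 = 7.1006
  pink: (99 − 115.5)² / 115.5 = 2.3571
  white: (54 − 57.75)² / 57.75 = 0.2435
χ² = 7.1006 + 2.3571 + 0.2435 = 9.7012 ≈ 9.701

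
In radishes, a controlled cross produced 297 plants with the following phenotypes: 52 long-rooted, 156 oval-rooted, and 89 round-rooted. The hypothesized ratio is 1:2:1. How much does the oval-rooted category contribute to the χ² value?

Under the 1:2:1 hypothesis (Σ ratio = 4, N = 297):
  long-rooted: 297 × 1/4 = 74.25
  oval-rooted: 297 × 2/4 = 148.5
  round-rooted: 297 × 1/4 = 74.25
Contribution of oval-rooted: (156 − 148.5)² / 148.5 = 0.3788

0.379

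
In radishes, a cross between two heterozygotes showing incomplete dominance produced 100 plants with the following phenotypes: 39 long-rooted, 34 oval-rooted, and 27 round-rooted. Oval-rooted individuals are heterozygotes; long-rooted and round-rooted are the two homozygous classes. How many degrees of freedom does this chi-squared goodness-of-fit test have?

With incomplete dominance, a heterozygote × heterozygote cross gives a 1:2:1 phenotypic ratio.
A goodness-of-fit test with 3 phenotype classes has df = 3 − 1 = 2.

2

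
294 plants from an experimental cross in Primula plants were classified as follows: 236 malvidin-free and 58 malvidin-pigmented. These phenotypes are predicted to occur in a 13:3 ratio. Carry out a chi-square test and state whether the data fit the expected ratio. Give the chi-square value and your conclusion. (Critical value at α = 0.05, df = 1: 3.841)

0.185; consistent

The 13:3 ratio has 16 parts, so with N = 294 the expected counts are:
  malvidin-free: 294 × 13/16 = 238.875
  malvidin-pigmented: 294 × 3/16 = 55.125
χ² = Σ (O − E)² / E
  malvidin-free: (236 − 238.875)² / 238.875 = 0.0346
  malvidin-pigmented: (58 − 55.125)² / 55.125 = 0.1499
χ² = 0.0346 + 0.1499 = 0.1845 ≈ 0.185
Degrees of freedom = 2 − 1 = 1; critical value at α = 0.05 is 3.841.
Since 0.185 < 3.841, we fail to reject the null hypothesis — the data are consistent with the 13:3 ratio.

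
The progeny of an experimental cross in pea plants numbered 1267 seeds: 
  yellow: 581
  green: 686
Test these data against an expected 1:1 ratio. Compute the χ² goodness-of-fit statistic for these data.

8.702

Total ratio parts = 2. Expected numbers out of 1267:
  yellow: 1267 × 1/2 = 633.5
  green: 1267 × 1/2 = 633.5
χ² = Σ (O − E)² / E
  yellow: (581 − 633.5)² / 633.5 = 4.3508
  green: (686 − 633.5)² / 633.5 = 4.3508
χ² = 4.3508 + 4.3508 = 8.7016 ≈ 8.702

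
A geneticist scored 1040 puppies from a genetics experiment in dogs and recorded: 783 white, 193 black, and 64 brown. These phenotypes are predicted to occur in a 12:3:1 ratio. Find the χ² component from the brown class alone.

The 12:3:1 ratio has 16 parts, so with N = 1040 the expected counts are:
  white: 1040 × 12/16 = 780
  black: 1040 × 3/16 = 195
  brown: 1040 × 1/16 = 65
Contribution of brown: (64 − 65)² / 65 = 0.0154

0.015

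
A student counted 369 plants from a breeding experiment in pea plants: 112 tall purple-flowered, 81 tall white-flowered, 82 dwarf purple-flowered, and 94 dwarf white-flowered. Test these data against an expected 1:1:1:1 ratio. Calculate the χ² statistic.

6.772

Total ratio parts = 4. Expected numbers out of 369:
  tall purple-flowered: 369 × 1/4 = 92.25
  tall white-flowered: 369 × 1/4 = 92.25
  dwarf purple-flowered: 369 × 1/4 = 92.25
  dwarf white-flowered: 369 × 1/4 = 92.25
χ² = Σ (O − E)² / E
  tall purple-flowered: (112 − 92.25)² / 92.25 = 4.2283
  tall white-flowered: (81 − 92.25)² / 92.25 = 1.3720
  dwarf purple-flowered: (82 − 92.25)² / 92.25 = 1.1389
  dwarf white-flowered: (94 − 92.25)² / 92.25 = 0.0332
χ² = 4.2283 + 1.3720 + 1.1389 + 0.0332 = 6.7724 ≈ 6.772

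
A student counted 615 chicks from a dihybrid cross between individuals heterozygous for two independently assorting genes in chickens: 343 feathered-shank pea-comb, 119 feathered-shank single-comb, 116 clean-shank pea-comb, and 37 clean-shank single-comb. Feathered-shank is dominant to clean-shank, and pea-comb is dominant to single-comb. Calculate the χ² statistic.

A dihybrid F₂ with independent assortment and complete dominance at both loci gives a 9:3:3:1 phenotypic ratio.
Expected counts for N = 615 under a 9:3:3:1 ratio (total parts = 16):
  feathered-shank pea-comb: 615 × 9/16 = 345.9375
  feathered-shank single-comb: 615 × 3/16 = 115.3125
  clean-shank pea-comb: 615 × 3/16 = 115.3125
  clean-shank single-comb: 615 × 1/16 = 38.4375
χ² = Σ (O − E)² / E
  feathered-shank pea-comb: (343 − 345.9375)² / 345.9375 = 0.0249
  feathered-shank single-comb: (119 − 115.3125)² / 115.3125 = 0.1179
  clean-shank pea-comb: (116 − 115.3125)² / 115.3125 = 0.0041
  clean-shank single-comb: (37 − 38.4375)² / 38.4375 = 0.0538
χ² = 0.0249 + 0.1179 + 0.0041 + 0.0538 = 0.2007 ≈ 0.201

0.201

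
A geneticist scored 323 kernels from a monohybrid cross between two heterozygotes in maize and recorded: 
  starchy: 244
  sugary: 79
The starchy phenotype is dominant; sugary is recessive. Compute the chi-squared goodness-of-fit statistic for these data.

0.051

For a monohybrid cross between heterozygotes with complete dominance, the expected phenotypic ratio is 3:1.
Total ratio parts = 4. Expected numbers out of 323:
  starchy: 323 × 3/4 = 242.25
  sugary: 323 × 1/4 = 80.75
χ² = Σ (O − E)² / E
  starchy: (244 − 242.25)² / 242.25 = 0.0126
  sugary: (79 − 80.75)² / 80.75 = 0.0379
χ² = 0.0126 + 0.0379 = 0.0505 ≈ 0.051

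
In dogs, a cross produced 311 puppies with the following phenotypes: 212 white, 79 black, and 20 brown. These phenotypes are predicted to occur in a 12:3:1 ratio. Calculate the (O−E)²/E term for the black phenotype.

7.339

Expected counts for N = 311 under a 12:3:1 ratio (total parts = 16):
  white: 311 × 12/16 = 233.25
  black: 311 × 3/16 = 58.3125
  brown: 311 × 1/16 = 19.4375
Contribution of black: (79 − 58.3125)² / 58.3125 = 7.3393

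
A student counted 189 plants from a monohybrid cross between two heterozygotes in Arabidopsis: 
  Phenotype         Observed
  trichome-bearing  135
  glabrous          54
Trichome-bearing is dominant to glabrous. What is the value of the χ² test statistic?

1.286

For a monohybrid cross between heterozygotes with complete dominance, the expected phenotypic ratio is 3:1.
The 3:1 ratio has 4 parts, so with N = 189 the expected counts are:
  trichome-bearing: 189 × 3/4 = 141.75
  glabrous: 189 × 1/4 = 47.25
χ² = Σ (O − E)² / E
  trichome-bearing: (135 − 141.75)² / 141.75 = 0.3214
  glabrous: (54 − 47.25)² / 47.25 = 0.9643
χ² = 0.3214 + 0.9643 = 1.2857 ≈ 1.286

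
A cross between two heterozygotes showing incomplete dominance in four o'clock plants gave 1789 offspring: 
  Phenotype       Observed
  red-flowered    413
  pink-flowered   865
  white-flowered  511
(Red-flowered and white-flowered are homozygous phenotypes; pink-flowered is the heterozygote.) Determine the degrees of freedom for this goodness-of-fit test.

With incomplete dominance, a heterozygote × heterozygote cross gives a 1:2:1 phenotypic ratio.
A goodness-of-fit test with 3 phenotype classes has df = 3 − 1 = 2.

2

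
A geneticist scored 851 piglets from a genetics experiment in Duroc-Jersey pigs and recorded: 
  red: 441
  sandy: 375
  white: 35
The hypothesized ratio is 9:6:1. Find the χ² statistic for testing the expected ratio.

18.969

Expected counts for N = 851 under a 9:6:1 ratio (total parts = 16):
  red: 851 × 9/16 = 478.6875
  sandy: 851 × 6/16 = 319.125
  white: 851 × 1/16 = 53.1875
χ² = Σ (O − E)² / E
  red: (441 − 478.6875)² / 478.6875 = 2.9672
  sandy: (375 − 319.125)² / 319.125 = 9.7830
  white: (35 − 53.1875)² / 53.1875 = 6.2192
χ² = 2.9672 + 9.7830 + 6.2192 = 18.9694 ≈ 18.969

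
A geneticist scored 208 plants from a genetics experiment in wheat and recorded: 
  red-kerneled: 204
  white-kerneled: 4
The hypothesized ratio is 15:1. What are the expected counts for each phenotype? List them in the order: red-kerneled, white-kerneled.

The 15:1 ratio has 16 parts, so with N = 208 the expected counts are:
  red-kerneled: 208 × 15/16 = 195
  white-kerneled: 208 × 1/16 = 13

195, 13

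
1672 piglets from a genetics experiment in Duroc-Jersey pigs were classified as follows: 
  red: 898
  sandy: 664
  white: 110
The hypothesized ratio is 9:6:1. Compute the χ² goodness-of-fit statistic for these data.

4.393

Expected counts for N = 1672 under a 9:6:1 ratio (total parts = 16):
  red: 1672 × 9/16 = 940.5
  sandy: 1672 × 6/16 = 627
  white: 1672 × 1/16 = 104.5
χ² = Σ (O − E)² / E
  red: (898 − 940.5)² / 940.5 = 1.9205
  sandy: (664 − 627)² / 627 = 2.1834
  white: (110 − 104.5)² / 104.5 = 0.2895
χ² = 1.9205 + 2.1834 + 0.2895 = 4.3934 ≈ 4.393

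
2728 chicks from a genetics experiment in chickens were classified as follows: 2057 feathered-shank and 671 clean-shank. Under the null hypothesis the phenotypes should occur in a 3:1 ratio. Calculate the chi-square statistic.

Under the 3:1 hypothesis (Σ ratio = 4, N = 2728):
  feathered-shank: 2728 × 3/4 = 2046
  clean-shank: 2728 × 1/4 = 682
χ² = Σ (O − E)² / E
  feathered-shank: (2057 − 2046)² / 2046 = 0.0591
  clean-shank: (671 − 682)² / 682 = 0.1774
χ² = 0.0591 + 0.1774 = 0.2365 ≈ 0.237

0.237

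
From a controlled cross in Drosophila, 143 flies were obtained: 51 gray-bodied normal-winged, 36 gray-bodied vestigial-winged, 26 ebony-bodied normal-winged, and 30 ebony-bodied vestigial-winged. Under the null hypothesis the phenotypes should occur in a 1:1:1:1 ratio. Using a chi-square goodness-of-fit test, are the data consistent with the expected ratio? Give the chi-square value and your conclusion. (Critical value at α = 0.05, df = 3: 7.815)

10.091; not consistent

Expected counts for N = 143 under a 1:1:1:1 ratio (total parts = 4):
  gray-bodied normal-winged: 143 × 1/4 = 35.75
  gray-bodied vestigial-winged: 143 × 1/4 = 35.75
  ebony-bodied normal-winged: 143 × 1/4 = 35.75
  ebony-bodied vestigial-winged: 143 × 1/4 = 35.75
χ² = Σ (O − E)² / E
  gray-bodied normal-winged: (51 − 35.75)² / 35.75 = 6.5052
  gray-bodied vestigial-winged: (36 − 35.75)² / 35.75 = 0.0017
  ebony-bodied normal-winged: (26 − 35.75)² / 35.75 = 2.6591
  ebony-bodied vestigial-winged: (30 − 35.75)² / 35.75 = 0.9248
χ² = 6.5052 + 0.0017 + 2.6591 + 0.9248 = 10.0908 ≈ 10.091
Degrees of freedom = 4 − 1 = 3; critical value at α = 0.05 is 7.815.
Since 10.091 > 7.815, we reject the null hypothesis — the data do not fit the 1:1:1:1 ratio.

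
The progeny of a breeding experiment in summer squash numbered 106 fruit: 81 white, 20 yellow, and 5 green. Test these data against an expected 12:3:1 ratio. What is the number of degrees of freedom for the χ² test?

2

A goodness-of-fit test with 3 phenotype classes has df = 3 − 1 = 2.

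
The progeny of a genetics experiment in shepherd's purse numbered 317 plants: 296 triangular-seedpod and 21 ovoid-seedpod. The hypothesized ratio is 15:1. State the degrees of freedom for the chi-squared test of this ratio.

A goodness-of-fit test with 2 phenotype classes has df = 2 − 1 = 1.

1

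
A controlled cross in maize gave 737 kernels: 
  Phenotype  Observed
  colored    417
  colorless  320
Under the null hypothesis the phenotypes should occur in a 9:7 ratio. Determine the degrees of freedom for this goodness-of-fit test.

1

A goodness-of-fit test with 2 phenotype classes has df = 2 − 1 = 1.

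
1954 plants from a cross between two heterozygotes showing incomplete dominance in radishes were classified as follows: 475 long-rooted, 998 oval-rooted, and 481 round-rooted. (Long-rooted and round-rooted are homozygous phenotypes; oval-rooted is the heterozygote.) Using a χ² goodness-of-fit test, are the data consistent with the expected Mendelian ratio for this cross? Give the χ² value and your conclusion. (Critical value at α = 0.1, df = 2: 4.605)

0.940; consistent

With incomplete dominance, a heterozygote × heterozygote cross gives a 1:2:1 phenotypic ratio.
Expected counts for N = 1954 under a 1:2:1 ratio (total parts = 4):
  long-rooted: 1954 × 1/4 = 488.5
  oval-rooted: 1954 × 2/4 = 977
  round-rooted: 1954 × 1/4 = 488.5
χ² = Σ (O − E)² / E
  long-rooted: (475 − 488.5)² / 488.5 = 0.3731
  oval-rooted: (998 − 977)² / 977 = 0.4514
  round-rooted: (481 − 488.5)² / 488.5 = 0.1151
χ² = 0.3731 + 0.4514 + 0.1151 = 0.9396 ≈ 0.940
Degrees of freedom = 3 − 1 = 2; critical value at α = 0.1 is 4.605.
Since 0.940 < 4.605, we fail to reject the null hypothesis — the data are consistent with the 1:2:1 ratio.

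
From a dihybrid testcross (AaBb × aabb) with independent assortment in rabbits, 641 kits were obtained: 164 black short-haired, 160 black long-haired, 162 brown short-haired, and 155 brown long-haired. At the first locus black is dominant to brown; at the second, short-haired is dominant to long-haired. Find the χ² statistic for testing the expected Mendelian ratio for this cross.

0.279

A dihybrid testcross with independent assortment gives a 1:1:1:1 ratio.
Expected counts for N = 641 under a 1:1:1:1 ratio (total parts = 4):
  black short-haired: 641 × 1/4 = 160.25
  black long-haired: 641 × 1/4 = 160.25
  brown short-haired: 641 × 1/4 = 160.25
  brown long-haired: 641 × 1/4 = 160.25
χ² = Σ (O − E)² / E
  black short-haired: (164 − 160.25)² / 160.25 = 0.0878
  black long-haired: (160 − 160.25)² / 160.25 = 0.0004
  brown short-haired: (162 − 160.25)² / 160.25 = 0.0191
  brown long-haired: (155 − 160.25)² / 160.25 = 0.1720
χ² = 0.0878 + 0.0004 + 0.0191 + 0.1720 = 0.2793 ≈ 0.279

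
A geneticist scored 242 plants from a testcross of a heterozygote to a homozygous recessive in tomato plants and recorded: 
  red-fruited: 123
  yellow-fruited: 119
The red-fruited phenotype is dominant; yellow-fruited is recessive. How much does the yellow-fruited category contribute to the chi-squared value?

A testcross of a heterozygote (Aa × aa) gives a 1:1 phenotypic ratio.
Under the 1:1 hypothesis (Σ ratio = 2, N = 242):
  red-fruited: 242 × 1/2 = 121
  yellow-fruited: 242 × 1/2 = 121
Contribution of yellow-fruited: (119 − 121)² / 121 = 0.0331

0.033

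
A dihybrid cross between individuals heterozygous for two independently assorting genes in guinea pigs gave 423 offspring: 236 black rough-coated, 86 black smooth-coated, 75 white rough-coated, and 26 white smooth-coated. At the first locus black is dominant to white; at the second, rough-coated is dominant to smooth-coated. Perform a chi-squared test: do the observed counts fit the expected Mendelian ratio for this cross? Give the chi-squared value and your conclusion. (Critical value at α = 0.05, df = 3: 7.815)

0.821; consistent

A dihybrid F₂ with independent assortment and complete dominance at both loci gives a 9:3:3:1 phenotypic ratio.
Expected counts for N = 423 under a 9:3:3:1 ratio (total parts = 16):
  black rough-coated: 423 × 9/16 = 237.9375
  black smooth-coated: 423 × 3/16 = 79.3125
  white rough-coated: 423 × 3/16 = 79.3125
  white smooth-coated: 423 × 1/16 = 26.4375
χ² = Σ (O − E)² / E
  black rough-coated: (236 − 237.9375)² / 237.9375 = 0.0158
  black smooth-coated: (86 − 79.3125)² / 79.3125 = 0.5639
  white rough-coated: (75 − 79.3125)² / 79.3125 = 0.2345
  white smooth-coated: (26 − 26.4375)² / 26.4375 = 0.0072
χ² = 0.0158 + 0.5639 + 0.2345 + 0.0072 = 0.8214 ≈ 0.821
Degrees of freedom = 4 − 1 = 3; critical value at α = 0.05 is 7.815.
Since 0.821 < 7.815, we fail to reject the null hypothesis — the data are consistent with the 9:3:3:1 ratio.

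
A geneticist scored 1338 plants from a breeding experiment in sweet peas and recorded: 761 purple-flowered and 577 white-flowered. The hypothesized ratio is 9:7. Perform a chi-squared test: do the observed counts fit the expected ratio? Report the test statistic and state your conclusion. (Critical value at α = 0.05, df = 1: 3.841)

The 9:7 ratio has 16 parts, so with N = 1338 the expected counts are:
  purple-flowered: 1338 × 9/16 = 752.625
  white-flowered: 1338 × 7/16 = 585.375
χ² = Σ (O − E)² / E
  purple-flowered: (761 − 752.625)² / 752.625 = 0.0932
  white-flowered: (577 − 585.375)² / 585.375 = 0.1198
χ² = 0.0932 + 0.1198 = 0.213
Degrees of freedom = 2 − 1 = 1; critical value at α = 0.05 is 3.841.
Since 0.213 < 3.841, we fail to reject the null hypothesis — the data are consistent with the 9:7 ratio.

0.213; consistent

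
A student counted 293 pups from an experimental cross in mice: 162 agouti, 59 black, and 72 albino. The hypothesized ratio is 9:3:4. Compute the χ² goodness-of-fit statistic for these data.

0.370

Total ratio parts = 16. Expected numbers out of 293:
  agouti: 293 × 9/16 = 164.8125
  black: 293 × 3/16 = 54.9375
  albino: 293 × 4/16 = 73.25
χ² = Σ (O − E)² / E
  agouti: (162 − 164.8125)² / 164.8125 = 0.0480
  black: (59 − 54.9375)² / 54.9375 = 0.3004
  albino: (72 − 73.25)² / 73.25 = 0.0213
χ² = 0.0480 + 0.3004 + 0.0213 = 0.3697 ≈ 0.370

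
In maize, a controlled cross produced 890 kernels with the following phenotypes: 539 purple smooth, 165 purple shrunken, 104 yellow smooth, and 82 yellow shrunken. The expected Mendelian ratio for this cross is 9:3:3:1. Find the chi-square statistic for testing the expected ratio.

39.159

Expected counts for N = 890 under a 9:3:3:1 ratio (total parts = 16):
  purple smooth: 890 × 9/16 = 500.625
  purple shrunken: 890 × 3/16 = 166.875
  yellow smooth: 890 × 3/16 = 166.875
  yellow shrunken: 890 × 1/16 = 55.625
χ² = Σ (O − E)² / E
  purple smooth: (539 − 500.625)² / 500.625 = 2.9416
  purple shrunken: (165 − 166.875)² / 166.875 = 0.0211
  yellow smooth: (104 − 166.875)² / 166.875 = 23.6900
  yellow shrunken: (82 − 55.625)² / 55.625 = 12.5059
χ² = 2.9416 + 0.0211 + 23.6900 + 12.5059 = 39.1586 ≈ 39.159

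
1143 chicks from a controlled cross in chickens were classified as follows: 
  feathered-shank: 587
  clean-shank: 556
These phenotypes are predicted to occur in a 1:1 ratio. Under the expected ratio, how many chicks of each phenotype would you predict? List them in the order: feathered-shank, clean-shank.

571.5, 571.5

Under the 1:1 hypothesis (Σ ratio = 2, N = 1143):
  feathered-shank: 1143 × 1/2 = 571.5
  clean-shank: 1143 × 1/2 = 571.5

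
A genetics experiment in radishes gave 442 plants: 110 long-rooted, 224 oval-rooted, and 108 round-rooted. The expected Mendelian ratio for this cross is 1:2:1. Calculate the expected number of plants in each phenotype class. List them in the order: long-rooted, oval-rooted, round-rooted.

110.5, 221, 110.5

Total ratio parts = 4. Expected numbers out of 442:
  long-rooted: 442 × 1/4 = 110.5
  oval-rooted: 442 × 2/4 = 221
  round-rooted: 442 × 1/4 = 110.5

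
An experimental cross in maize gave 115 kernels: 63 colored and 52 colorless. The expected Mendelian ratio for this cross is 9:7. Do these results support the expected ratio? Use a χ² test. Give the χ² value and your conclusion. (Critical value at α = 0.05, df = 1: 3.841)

0.101; consistent

Total ratio parts = 16. Expected numbers out of 115:
  colored: 115 × 9/16 = 64.6875
  colorless: 115 × 7/16 = 50.3125
χ² = Σ (O − E)² / E
  colored: (63 − 64.6875)² / 64.6875 = 0.0440
  colorless: (52 − 50.3125)² / 50.3125 = 0.0566
χ² = 0.0440 + 0.0566 = 0.1006 ≈ 0.101
Degrees of freedom = 2 − 1 = 1; critical value at α = 0.05 is 3.841.
Since 0.101 < 3.841, we fail to reject the null hypothesis — the data are consistent with the 9:7 ratio.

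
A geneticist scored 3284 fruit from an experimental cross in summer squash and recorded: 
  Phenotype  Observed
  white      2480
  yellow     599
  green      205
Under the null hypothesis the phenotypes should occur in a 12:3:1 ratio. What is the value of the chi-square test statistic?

0.573

The 12:3:1 ratio has 16 parts, so with N = 3284 the expected counts are:
  white: 3284 × 12/16 = 2463
  yellow: 3284 × 3/16 = 615.75
  green: 3284 × 1/16 = 205.25
χ² = Σ (O − E)² / E
  white: (2480 − 2463)² / 2463 = 0.1173
  yellow: (599 − 615.75)² / 615.75 = 0.4556
  green: (205 − 205.25)² / 205.25 = 0.0003
χ² = 0.1173 + 0.4556 + 0.0003 = 0.5732 ≈ 0.573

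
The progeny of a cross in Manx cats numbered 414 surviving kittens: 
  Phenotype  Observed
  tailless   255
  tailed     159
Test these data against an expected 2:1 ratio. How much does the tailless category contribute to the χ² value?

Expected counts for N = 414 under a 2:1 ratio (total parts = 3):
  tailless: 414 × 2/3 = 276
  tailed: 414 × 1/3 = 138
Contribution of tailless: (255 − 276)² / 276 = 1.5978

1.598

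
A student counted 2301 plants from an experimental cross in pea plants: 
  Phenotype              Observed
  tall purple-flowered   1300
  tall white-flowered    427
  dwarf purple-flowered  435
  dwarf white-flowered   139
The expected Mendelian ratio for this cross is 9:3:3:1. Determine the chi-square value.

0.261

Total ratio parts = 16. Expected numbers out of 2301:
  tall purple-flowered: 2301 × 9/16 = 1294.3125
  tall white-flowered: 2301 × 3/16 = 431.4375
  dwarf purple-flowered: 2301 × 3/16 = 431.4375
  dwarf white-flowered: 2301 × 1/16 = 143.8125
χ² = Σ (O − E)² / E
  tall purple-flowered: (1300 − 1294.3125)² / 1294.3125 = 0.0250
  tall white-flowered: (427 − 431.4375)² / 431.4375 = 0.0456
  dwarf purple-flowered: (435 − 431.4375)² / 431.4375 = 0.0294
  dwarf white-flowered: (139 − 143.8125)² / 143.8125 = 0.1610
χ² = 0.0250 + 0.0456 + 0.0294 + 0.1610 = 0.261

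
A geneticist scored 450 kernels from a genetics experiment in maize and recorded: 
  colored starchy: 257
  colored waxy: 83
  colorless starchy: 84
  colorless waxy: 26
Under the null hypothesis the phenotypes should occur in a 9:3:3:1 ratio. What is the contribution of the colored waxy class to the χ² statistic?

0.022

Total ratio parts = 16. Expected numbers out of 450:
  colored starchy: 450 × 9/16 = 253.125
  colored waxy: 450 × 3/16 = 84.375
  colorless starchy: 450 × 3/16 = 84.375
  colorless waxy: 450 × 1/16 = 28.125
Contribution of colored waxy: (83 − 84.375)² / 84.375 = 0.0224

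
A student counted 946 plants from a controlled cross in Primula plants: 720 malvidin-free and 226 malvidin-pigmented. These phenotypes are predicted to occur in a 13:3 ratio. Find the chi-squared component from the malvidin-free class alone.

3.076

The 13:3 ratio has 16 parts, so with N = 946 the expected counts are:
  malvidin-free: 946 × 13/16 = 768.625
  malvidin-pigmented: 946 × 3/16 = 177.375
Contribution of malvidin-free: (720 − 768.625)² / 768.625 = 3.0761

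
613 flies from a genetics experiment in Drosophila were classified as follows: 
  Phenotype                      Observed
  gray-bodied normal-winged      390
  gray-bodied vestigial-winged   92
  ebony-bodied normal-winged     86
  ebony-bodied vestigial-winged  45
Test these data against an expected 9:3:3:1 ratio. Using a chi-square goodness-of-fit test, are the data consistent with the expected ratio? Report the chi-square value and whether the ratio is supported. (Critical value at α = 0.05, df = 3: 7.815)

Expected counts for N = 613 under a 9:3:3:1 ratio (total parts = 16):
  gray-bodied normal-winged: 613 × 9/16 = 344.8125
  gray-bodied vestigial-winged: 613 × 3/16 = 114.9375
  ebony-bodied normal-winged: 613 × 3/16 = 114.9375
  ebony-bodied vestigial-winged: 613 × 1/16 = 38.3125
χ² = Σ (O − E)² / E
  gray-bodied normal-winged: (390 − 344.8125)² / 344.8125 = 5.9218
  gray-bodied vestigial-winged: (92 − 114.9375)² / 114.9375 = 4.5775
  ebony-bodied normal-winged: (86 − 114.9375)² / 114.9375 = 7.2855
  ebony-bodied vestigial-winged: (45 − 38.3125)² / 38.3125 = 1.1673
χ² = 5.9218 + 4.5775 + 7.2855 + 1.1673 = 18.9521 ≈ 18.952
Degrees of freedom = 4 − 1 = 3; critical value at α = 0.05 is 7.815.
Since 18.952 > 7.815, we reject the null hypothesis — the data do not fit the 9:3:3:1 ratio.

18.952; not consistent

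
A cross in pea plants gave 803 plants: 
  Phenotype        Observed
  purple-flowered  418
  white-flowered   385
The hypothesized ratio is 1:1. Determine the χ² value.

1.356

The 1:1 ratio has 2 parts, so with N = 803 the expected counts are:
  purple-flowered: 803 × 1/2 = 401.5
  white-flowered: 803 × 1/2 = 401.5
χ² = Σ (O − E)² / E
  purple-flowered: (418 − 401.5)² / 401.5 = 0.6781
  white-flowered: (385 − 401.5)² / 401.5 = 0.6781
χ² = 0.6781 + 0.6781 = 1.3562 ≈ 1.356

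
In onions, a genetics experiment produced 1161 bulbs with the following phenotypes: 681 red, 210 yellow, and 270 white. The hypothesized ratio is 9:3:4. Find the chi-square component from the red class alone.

1.195

Under the 9:3:4 hypothesis (Σ ratio = 16, N = 1161):
  red: 1161 × 9/16 = 653.0625
  yellow: 1161 × 3/16 = 217.6875
  white: 1161 × 4/16 = 290.25
Contribution of red: (681 − 653.0625)² / 653.0625 = 1.1951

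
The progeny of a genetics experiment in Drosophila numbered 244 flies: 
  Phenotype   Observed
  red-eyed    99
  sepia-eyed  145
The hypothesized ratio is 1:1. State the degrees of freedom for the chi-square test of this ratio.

A goodness-of-fit test with 2 phenotype classes has df = 2 − 1 = 1.

1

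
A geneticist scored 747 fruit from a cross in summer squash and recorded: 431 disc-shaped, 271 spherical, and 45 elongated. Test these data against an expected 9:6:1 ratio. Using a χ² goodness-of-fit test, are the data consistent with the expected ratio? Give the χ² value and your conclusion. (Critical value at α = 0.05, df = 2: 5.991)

0.636; consistent

Under the 9:6:1 hypothesis (Σ ratio = 16, N = 747):
  disc-shaped: 747 × 9/16 = 420.1875
  spherical: 747 × 6/16 = 280.125
  elongated: 747 × 1/16 = 46.6875
χ² = Σ (O − E)² / E
  disc-shaped: (431 − 420.1875)² / 420.1875 = 0.2782
  spherical: (271 − 280.125)² / 280.125 = 0.2972
  elongated: (45 − 46.6875)² / 46.6875 = 0.0610
χ² = 0.2782 + 0.2972 + 0.0610 = 0.6364 ≈ 0.636
Degrees of freedom = 3 − 1 = 2; critical value at α = 0.05 is 5.991.
Since 0.636 < 5.991, we fail to reject the null hypothesis — the data are consistent with the 9:6:1 ratio.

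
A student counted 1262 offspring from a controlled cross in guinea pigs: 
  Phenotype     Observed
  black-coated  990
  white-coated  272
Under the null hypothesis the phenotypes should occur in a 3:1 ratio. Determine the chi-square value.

The 3:1 ratio has 4 parts, so with N = 1262 the expected counts are:
  black-coated: 1262 × 3/4 = 946.5
  white-coated: 1262 × 1/4 = 315.5
χ² = Σ (O − E)² / E
  black-coated: (990 − 946.5)² / 946.5 = 1.9992
  white-coated: (272 − 315.5)² / 315.5 = 5.9976
χ² = 1.9992 + 5.9976 = 7.9968 ≈ 7.997

7.997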